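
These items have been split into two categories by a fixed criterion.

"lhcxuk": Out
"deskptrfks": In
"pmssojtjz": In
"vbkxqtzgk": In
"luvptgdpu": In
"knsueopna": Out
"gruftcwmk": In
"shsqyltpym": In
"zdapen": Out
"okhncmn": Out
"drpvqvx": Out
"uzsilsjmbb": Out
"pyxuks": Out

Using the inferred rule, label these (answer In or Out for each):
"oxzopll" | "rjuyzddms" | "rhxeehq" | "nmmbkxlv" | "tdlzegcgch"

The rule appears to be: contains 't'.

Out, Out, Out, Out, In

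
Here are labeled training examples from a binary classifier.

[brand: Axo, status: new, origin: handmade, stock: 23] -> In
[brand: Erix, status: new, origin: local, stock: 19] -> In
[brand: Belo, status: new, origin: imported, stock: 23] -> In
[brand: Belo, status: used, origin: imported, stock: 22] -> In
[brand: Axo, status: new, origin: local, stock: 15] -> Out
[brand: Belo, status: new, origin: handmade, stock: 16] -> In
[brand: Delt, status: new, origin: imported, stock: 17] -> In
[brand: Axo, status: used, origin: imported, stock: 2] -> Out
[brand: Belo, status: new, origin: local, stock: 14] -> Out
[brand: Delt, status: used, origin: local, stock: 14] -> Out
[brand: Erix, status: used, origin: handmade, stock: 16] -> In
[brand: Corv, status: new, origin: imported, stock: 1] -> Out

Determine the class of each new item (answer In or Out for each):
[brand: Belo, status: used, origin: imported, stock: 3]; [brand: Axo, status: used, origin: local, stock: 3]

Out, Out

The common property of the 'In' items is: stock ≥ 16. No 'Out' item has it.
[brand: Belo, status: used, origin: imported, stock: 3] → stock = 3 → Out.
[brand: Axo, status: used, origin: local, stock: 3] → stock = 3 → Out.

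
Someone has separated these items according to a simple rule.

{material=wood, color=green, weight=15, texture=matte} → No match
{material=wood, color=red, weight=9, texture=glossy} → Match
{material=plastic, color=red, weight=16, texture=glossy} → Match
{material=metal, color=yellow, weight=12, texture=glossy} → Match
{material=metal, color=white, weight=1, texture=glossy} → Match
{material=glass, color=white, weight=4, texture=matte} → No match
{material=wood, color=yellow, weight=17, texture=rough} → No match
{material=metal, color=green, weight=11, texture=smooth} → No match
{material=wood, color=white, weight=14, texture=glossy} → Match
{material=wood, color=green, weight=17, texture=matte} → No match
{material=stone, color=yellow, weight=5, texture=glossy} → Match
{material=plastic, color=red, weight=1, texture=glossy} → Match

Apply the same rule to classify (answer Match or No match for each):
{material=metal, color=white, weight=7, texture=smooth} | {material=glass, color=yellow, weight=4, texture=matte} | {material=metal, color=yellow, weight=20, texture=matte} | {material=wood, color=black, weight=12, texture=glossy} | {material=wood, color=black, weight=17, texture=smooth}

No match, No match, No match, Match, No match

'Match' ⟺ texture is glossy.
{material=metal, color=white, weight=7, texture=smooth}: No match (texture is smooth). {material=glass, color=yellow, weight=4, texture=matte}: No match (texture is matte). {material=metal, color=yellow, weight=20, texture=matte}: No match (texture is matte). {material=wood, color=black, weight=12, texture=glossy}: Match (texture is glossy). {material=wood, color=black, weight=17, texture=smooth}: No match (texture is smooth).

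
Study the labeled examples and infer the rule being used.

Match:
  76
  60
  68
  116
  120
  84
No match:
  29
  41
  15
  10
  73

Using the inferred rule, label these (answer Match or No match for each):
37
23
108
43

No match, No match, Match, No match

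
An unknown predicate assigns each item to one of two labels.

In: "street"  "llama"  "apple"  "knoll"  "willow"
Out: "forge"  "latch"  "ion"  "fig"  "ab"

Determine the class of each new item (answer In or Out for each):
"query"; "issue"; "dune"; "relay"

Out, In, Out, Out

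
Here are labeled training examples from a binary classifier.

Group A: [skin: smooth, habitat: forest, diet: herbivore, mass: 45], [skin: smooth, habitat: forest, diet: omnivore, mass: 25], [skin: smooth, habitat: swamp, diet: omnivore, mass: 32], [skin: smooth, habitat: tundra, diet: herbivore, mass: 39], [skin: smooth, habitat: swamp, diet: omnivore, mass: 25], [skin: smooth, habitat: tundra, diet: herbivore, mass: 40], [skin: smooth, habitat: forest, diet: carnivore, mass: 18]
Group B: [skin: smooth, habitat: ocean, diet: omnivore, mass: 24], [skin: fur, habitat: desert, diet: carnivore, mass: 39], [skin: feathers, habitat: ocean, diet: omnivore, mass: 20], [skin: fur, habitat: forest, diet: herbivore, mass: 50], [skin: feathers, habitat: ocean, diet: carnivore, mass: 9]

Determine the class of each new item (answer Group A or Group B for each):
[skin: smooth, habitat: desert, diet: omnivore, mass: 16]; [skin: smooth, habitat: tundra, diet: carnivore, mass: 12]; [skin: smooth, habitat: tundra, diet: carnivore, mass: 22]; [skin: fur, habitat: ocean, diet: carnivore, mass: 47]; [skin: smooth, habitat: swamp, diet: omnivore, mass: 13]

The distinguishing property — skin is smooth AND mass ≠ 24 — holds for all the 'Group A' cases and none of the 'Group B' cases.
Group A: [skin: smooth, habitat: desert, diet: omnivore, mass: 16], since skin is smooth, mass = 16. Group A: [skin: smooth, habitat: tundra, diet: carnivore, mass: 12], since skin is smooth, mass = 12. Group A: [skin: smooth, habitat: tundra, diet: carnivore, mass: 22], since skin is smooth, mass = 22. Group B: [skin: fur, habitat: ocean, diet: carnivore, mass: 47], since skin is fur, mass = 47. Group A: [skin: smooth, habitat: swamp, diet: omnivore, mass: 13], since skin is smooth, mass = 13.

Group A, Group A, Group A, Group B, Group A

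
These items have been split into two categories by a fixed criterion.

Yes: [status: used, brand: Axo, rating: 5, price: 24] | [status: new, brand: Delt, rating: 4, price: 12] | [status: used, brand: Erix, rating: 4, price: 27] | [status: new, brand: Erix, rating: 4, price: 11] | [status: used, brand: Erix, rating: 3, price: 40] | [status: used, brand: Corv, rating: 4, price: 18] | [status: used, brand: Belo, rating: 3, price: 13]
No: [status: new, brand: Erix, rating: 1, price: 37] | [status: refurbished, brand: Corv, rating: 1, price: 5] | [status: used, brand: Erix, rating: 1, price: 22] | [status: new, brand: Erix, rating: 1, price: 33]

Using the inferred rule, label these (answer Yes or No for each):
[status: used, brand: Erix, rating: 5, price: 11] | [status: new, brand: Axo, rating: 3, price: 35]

Yes, Yes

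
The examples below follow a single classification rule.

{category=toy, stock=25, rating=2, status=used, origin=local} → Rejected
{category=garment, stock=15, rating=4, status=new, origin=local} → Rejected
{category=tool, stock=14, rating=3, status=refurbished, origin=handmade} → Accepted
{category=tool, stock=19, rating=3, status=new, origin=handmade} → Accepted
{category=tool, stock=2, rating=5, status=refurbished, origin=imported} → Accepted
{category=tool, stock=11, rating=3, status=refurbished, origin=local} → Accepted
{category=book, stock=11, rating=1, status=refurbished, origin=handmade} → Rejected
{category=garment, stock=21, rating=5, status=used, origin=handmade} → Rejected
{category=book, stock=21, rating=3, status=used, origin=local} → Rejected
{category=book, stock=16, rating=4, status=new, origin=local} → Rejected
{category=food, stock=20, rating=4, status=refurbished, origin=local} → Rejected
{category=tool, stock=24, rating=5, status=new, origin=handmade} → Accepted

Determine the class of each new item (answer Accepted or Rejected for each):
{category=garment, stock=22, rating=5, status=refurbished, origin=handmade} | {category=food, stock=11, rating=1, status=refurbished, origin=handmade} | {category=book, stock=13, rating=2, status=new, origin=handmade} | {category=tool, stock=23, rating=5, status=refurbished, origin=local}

The pattern is that an item is 'Accepted' exactly when: category is tool.

Rejected, Rejected, Rejected, Accepted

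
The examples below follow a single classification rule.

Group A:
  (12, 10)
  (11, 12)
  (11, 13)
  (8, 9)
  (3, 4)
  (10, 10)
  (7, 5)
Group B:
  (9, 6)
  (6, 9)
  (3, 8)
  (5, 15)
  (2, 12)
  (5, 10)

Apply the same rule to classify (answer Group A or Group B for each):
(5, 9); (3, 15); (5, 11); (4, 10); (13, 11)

Group B, Group B, Group B, Group B, Group A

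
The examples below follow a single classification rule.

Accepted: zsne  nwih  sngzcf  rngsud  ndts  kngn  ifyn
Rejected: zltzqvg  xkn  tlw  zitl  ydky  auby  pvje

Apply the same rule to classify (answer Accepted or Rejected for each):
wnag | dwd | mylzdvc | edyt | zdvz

Accepted, Rejected, Rejected, Rejected, Rejected

'Accepted' ⟺ even length AND contains 'n'.
wnag: Accepted (length 4, has 'n').
dwd: Rejected (length 3, no 'n').
mylzdvc: Rejected (length 7, no 'n').
edyt: Rejected (length 4, no 'n').
zdvz: Rejected (length 4, no 'n').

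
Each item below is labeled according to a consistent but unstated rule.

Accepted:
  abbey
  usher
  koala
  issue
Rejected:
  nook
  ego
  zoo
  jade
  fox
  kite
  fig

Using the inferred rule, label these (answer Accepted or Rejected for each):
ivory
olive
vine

Accepted, Accepted, Rejected

All 'Accepted' examples share one property — length 5 — and every 'Rejected' example lacks it.
Accepted: ivory, since length 5. Accepted: olive, since length 5. Rejected: vine, since length 4.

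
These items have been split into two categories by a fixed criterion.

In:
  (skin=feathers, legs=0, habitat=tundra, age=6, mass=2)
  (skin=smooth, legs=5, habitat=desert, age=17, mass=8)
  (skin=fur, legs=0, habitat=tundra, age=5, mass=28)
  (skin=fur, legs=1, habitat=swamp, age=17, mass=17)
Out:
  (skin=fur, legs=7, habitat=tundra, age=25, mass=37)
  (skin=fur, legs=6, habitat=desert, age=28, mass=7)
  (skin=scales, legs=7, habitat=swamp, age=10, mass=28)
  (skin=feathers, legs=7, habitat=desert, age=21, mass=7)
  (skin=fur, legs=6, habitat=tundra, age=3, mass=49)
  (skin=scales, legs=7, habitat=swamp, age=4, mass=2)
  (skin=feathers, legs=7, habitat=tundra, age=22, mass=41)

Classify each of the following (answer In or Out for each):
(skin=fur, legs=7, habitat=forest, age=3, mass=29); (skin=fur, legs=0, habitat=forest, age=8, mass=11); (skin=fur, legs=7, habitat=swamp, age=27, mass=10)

The simplest hypothesis consistent with all the labels is: legs ≤ 5.
(skin=fur, legs=7, habitat=forest, age=3, mass=29) — legs = 7, hence Out.
(skin=fur, legs=0, habitat=forest, age=8, mass=11) — legs = 0, hence In.
(skin=fur, legs=7, habitat=swamp, age=27, mass=10) — legs = 7, hence Out.

Out, In, Out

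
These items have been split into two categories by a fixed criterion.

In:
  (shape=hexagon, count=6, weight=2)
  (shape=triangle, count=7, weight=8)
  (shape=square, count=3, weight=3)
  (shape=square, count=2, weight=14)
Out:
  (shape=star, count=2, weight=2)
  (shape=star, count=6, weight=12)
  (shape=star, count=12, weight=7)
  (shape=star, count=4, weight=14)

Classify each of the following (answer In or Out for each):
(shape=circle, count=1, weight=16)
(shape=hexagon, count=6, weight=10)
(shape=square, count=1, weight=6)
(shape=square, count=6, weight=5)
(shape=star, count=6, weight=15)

In, In, In, In, Out

The distinguishing property — shape is not star — holds for all the 'In' cases and none of the 'Out' cases.
In: (shape=circle, count=1, weight=16), since shape is circle.
In: (shape=hexagon, count=6, weight=10), since shape is hexagon.
In: (shape=square, count=1, weight=6), since shape is square.
In: (shape=square, count=6, weight=5), since shape is square.
Out: (shape=star, count=6, weight=15), since shape is star.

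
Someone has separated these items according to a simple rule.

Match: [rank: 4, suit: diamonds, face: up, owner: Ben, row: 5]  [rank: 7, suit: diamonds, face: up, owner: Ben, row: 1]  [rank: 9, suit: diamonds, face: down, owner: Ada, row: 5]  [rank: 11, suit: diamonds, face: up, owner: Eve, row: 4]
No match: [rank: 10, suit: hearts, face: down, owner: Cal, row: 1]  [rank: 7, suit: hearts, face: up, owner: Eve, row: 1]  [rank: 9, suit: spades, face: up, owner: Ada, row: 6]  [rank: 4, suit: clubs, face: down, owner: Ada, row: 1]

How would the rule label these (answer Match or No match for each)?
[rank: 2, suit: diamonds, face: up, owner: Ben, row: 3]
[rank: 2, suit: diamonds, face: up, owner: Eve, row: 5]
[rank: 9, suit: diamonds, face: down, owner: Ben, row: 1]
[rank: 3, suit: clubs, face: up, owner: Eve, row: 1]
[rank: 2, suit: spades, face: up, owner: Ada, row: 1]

Match, Match, Match, No match, No match

One predicate separates the groups cleanly: suit is diamonds.
[rank: 2, suit: diamonds, face: up, owner: Ben, row: 3] → suit is diamonds → Match. [rank: 2, suit: diamonds, face: up, owner: Eve, row: 5] → suit is diamonds → Match. [rank: 9, suit: diamonds, face: down, owner: Ben, row: 1] → suit is diamonds → Match. [rank: 3, suit: clubs, face: up, owner: Eve, row: 1] → suit is clubs → No match. [rank: 2, suit: spades, face: up, owner: Ada, row: 1] → suit is spades → No match.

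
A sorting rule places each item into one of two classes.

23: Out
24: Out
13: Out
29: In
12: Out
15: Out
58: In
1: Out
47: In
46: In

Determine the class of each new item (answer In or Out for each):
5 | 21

Out, Out

The pattern is that an item is 'In' exactly when: at least 29.
Out: 5, since 5 < 29. Out: 21, since 21 < 29.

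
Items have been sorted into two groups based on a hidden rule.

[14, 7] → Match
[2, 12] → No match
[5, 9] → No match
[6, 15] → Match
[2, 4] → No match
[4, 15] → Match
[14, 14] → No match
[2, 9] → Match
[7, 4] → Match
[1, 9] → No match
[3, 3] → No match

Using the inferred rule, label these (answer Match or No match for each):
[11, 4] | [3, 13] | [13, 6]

The common property of the 'Match' items is: sum is odd. No 'No match' item has it.

Match, No match, Match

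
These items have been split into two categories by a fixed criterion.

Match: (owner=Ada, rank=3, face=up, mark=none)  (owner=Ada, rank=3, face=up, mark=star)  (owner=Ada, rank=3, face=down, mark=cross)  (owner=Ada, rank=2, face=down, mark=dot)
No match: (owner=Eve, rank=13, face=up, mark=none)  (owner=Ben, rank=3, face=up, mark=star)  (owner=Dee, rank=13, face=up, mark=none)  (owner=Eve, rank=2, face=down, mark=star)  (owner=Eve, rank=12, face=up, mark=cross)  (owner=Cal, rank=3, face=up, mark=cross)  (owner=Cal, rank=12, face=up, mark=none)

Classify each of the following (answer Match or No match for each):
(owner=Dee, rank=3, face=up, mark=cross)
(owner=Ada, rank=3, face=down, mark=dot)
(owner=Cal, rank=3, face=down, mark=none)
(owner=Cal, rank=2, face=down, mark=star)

No match, Match, No match, No match

Looking at the examples, the only property every 'Match' case has and every 'No match' case lacks is: owner is Ada.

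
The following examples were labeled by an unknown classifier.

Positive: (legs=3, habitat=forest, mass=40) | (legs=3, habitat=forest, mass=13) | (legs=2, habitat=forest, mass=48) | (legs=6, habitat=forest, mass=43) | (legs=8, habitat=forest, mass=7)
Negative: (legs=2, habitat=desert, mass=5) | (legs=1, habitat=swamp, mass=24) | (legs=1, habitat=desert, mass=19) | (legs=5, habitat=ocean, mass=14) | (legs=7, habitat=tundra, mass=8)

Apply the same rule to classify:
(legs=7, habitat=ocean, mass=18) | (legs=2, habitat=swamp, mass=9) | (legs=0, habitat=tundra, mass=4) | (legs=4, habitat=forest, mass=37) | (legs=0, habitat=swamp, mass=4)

Negative, Negative, Negative, Positive, Negative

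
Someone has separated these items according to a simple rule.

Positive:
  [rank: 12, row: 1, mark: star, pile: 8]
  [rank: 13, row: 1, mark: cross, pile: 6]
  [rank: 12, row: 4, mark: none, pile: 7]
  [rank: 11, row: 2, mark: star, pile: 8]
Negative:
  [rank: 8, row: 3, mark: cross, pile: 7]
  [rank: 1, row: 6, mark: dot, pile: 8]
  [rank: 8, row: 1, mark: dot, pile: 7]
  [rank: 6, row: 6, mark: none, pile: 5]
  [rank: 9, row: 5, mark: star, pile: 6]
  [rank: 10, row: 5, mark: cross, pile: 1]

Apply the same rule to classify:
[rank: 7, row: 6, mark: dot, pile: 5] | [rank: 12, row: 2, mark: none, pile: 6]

Negative, Positive

The rule appears to be: rank ≥ 11.
[rank: 7, row: 6, mark: dot, pile: 5]: Negative (rank = 7). [rank: 12, row: 2, mark: none, pile: 6]: Positive (rank = 12).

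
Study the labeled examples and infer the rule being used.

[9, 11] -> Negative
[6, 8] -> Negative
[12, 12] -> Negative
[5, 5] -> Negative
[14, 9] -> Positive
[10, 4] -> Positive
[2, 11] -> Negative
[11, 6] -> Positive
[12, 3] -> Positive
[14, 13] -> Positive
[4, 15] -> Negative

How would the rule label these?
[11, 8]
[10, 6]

Positive, Positive

One predicate separates the groups cleanly: first > second.
[11, 8] — 11 > 8, hence Positive.
[10, 6] — 10 > 6, hence Positive.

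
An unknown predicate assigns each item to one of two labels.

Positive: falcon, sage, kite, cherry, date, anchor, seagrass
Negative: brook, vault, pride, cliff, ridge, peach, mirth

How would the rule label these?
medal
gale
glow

Negative, Positive, Positive

Checking candidate rules against both groups, what survives is: even length.
medal → length 5 → Negative. gale → length 4 → Positive. glow → length 4 → Positive.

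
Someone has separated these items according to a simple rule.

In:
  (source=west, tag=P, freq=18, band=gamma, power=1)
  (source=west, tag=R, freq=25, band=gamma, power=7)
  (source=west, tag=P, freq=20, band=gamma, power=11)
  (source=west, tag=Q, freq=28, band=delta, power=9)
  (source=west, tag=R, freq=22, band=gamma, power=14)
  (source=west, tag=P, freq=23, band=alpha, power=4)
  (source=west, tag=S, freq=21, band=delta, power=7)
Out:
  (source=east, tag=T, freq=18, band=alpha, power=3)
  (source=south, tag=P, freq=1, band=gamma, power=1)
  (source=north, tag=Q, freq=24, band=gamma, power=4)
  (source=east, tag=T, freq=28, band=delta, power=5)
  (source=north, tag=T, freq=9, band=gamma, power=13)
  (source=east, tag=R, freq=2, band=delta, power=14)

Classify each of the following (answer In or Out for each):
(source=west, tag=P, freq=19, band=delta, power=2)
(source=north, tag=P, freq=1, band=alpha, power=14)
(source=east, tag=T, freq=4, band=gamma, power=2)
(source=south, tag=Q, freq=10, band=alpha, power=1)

In, Out, Out, Out

Comparing the two groups points to one rule — source is west.
(source=west, tag=P, freq=19, band=delta, power=2): source is west — has this property, so In. (source=north, tag=P, freq=1, band=alpha, power=14): source is north — doesn't qualify, so Out. (source=east, tag=T, freq=4, band=gamma, power=2): source is east — doesn't qualify, so Out. (source=south, tag=Q, freq=10, band=alpha, power=1): source is south — doesn't qualify, so Out.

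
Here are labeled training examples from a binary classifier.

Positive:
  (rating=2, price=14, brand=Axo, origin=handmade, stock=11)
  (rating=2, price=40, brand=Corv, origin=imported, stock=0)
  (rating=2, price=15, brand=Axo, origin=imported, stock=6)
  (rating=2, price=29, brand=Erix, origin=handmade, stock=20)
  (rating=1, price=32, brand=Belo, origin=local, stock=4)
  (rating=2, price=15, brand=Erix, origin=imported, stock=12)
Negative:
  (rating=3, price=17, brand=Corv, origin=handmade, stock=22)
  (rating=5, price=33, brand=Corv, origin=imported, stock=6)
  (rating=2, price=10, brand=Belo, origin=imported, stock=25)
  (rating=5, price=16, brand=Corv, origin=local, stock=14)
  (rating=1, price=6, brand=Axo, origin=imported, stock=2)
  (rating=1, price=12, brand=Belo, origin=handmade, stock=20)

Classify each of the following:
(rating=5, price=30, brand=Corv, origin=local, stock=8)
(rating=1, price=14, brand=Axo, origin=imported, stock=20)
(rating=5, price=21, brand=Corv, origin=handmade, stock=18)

The classifier is using: price ≥ 14 AND rating ≤ 2.

Negative, Positive, Negative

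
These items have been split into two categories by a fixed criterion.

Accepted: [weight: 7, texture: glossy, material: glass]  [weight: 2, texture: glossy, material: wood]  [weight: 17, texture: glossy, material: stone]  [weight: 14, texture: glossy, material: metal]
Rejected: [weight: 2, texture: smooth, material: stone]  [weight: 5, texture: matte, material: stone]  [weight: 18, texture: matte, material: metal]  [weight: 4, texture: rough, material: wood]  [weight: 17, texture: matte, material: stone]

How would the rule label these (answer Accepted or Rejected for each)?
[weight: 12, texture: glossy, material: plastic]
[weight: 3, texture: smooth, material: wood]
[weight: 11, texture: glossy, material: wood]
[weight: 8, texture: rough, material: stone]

Accepted, Rejected, Accepted, Rejected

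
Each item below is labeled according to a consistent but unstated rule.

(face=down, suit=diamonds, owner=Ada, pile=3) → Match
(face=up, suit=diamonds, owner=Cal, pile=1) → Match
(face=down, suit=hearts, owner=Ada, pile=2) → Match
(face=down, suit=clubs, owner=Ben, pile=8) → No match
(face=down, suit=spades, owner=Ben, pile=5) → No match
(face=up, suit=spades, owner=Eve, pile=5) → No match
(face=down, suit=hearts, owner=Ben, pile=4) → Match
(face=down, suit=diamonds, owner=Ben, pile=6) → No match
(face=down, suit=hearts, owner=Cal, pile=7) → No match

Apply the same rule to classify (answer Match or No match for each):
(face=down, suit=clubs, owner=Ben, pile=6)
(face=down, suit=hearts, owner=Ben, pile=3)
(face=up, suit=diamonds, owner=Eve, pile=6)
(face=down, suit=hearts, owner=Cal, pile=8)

'Match' ⟺ pile ≤ 4.

No match, Match, No match, No match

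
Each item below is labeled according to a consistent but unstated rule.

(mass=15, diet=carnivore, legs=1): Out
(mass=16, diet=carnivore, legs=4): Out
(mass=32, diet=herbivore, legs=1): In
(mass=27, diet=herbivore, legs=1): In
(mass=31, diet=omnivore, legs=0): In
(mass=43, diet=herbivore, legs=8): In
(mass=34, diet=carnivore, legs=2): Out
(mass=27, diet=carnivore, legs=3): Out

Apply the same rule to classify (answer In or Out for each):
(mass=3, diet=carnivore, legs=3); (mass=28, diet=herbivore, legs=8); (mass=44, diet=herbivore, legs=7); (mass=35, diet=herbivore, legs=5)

Out, In, In, In

Rule: diet is not carnivore. This holds for each 'In' example and fails for each 'Out' one.
(mass=3, diet=carnivore, legs=3) — diet is carnivore, hence Out.
(mass=28, diet=herbivore, legs=8) — diet is herbivore, hence In.
(mass=44, diet=herbivore, legs=7) — diet is herbivore, hence In.
(mass=35, diet=herbivore, legs=5) — diet is herbivore, hence In.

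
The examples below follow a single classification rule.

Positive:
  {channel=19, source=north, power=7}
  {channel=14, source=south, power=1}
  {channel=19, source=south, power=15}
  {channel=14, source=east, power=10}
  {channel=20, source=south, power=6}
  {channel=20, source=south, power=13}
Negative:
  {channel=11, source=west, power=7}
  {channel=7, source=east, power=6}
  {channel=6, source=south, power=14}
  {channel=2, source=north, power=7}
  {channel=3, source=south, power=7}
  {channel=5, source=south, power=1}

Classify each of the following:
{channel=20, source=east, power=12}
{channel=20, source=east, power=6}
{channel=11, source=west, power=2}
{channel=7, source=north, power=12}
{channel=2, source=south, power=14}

Positive, Positive, Negative, Negative, Negative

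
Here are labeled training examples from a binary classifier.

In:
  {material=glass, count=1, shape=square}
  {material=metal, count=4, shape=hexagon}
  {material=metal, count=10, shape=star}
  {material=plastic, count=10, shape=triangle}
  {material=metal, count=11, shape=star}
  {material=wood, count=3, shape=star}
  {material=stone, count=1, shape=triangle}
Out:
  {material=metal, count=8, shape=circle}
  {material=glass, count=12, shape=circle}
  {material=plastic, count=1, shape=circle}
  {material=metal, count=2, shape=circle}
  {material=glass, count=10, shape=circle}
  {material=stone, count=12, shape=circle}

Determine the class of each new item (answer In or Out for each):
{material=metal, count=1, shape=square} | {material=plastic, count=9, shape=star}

In, In

A rule that fits every label: shape is not circle — true of each 'In' example, false of each 'Out' one.
{material=metal, count=1, shape=square} — shape is square, hence In. {material=plastic, count=9, shape=star} — shape is star, hence In.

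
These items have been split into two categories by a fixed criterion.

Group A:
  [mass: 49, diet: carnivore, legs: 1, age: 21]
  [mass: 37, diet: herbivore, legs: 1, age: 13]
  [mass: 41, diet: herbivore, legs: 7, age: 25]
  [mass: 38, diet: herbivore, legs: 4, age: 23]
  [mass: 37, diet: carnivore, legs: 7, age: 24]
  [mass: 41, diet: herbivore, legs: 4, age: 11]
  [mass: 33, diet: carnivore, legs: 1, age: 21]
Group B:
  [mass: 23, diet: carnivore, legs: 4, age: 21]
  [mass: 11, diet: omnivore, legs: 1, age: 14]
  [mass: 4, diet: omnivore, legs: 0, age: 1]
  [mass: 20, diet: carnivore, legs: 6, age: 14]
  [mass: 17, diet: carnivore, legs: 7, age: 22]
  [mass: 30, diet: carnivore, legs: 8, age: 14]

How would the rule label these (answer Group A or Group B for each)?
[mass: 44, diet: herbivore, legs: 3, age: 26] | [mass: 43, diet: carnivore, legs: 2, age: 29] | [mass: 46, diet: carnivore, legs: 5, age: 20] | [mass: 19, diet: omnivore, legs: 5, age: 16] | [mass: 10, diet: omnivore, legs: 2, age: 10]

Group A, Group A, Group A, Group B, Group B

Rule: mass ≥ 33. This holds for each 'Group A' example and fails for each 'Group B' one.
[mass: 44, diet: herbivore, legs: 3, age: 26]: Group A (mass = 44).
[mass: 43, diet: carnivore, legs: 2, age: 29]: Group A (mass = 43).
[mass: 46, diet: carnivore, legs: 5, age: 20]: Group A (mass = 46).
[mass: 19, diet: omnivore, legs: 5, age: 16]: Group B (mass = 19).
[mass: 10, diet: omnivore, legs: 2, age: 10]: Group B (mass = 10).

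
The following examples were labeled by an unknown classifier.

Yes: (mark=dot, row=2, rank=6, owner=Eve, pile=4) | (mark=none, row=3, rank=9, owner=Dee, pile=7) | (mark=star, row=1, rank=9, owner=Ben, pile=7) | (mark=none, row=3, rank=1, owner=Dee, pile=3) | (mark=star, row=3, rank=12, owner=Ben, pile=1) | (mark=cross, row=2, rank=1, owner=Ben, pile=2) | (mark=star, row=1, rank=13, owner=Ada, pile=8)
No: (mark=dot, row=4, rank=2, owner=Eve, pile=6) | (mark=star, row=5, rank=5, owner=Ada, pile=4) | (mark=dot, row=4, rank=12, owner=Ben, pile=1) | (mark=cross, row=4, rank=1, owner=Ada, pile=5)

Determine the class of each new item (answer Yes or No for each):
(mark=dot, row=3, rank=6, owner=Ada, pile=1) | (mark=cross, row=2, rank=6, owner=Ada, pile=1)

Yes, Yes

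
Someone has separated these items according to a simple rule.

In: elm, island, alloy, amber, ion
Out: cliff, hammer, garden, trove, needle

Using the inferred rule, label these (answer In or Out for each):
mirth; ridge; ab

Out, Out, In

Every 'In' example satisfies: starts with a vowel. None of the 'Out' examples do.
Out: mirth, since starts with 'm'.
Out: ridge, since starts with 'r'.
In: ab, since starts with 'a'.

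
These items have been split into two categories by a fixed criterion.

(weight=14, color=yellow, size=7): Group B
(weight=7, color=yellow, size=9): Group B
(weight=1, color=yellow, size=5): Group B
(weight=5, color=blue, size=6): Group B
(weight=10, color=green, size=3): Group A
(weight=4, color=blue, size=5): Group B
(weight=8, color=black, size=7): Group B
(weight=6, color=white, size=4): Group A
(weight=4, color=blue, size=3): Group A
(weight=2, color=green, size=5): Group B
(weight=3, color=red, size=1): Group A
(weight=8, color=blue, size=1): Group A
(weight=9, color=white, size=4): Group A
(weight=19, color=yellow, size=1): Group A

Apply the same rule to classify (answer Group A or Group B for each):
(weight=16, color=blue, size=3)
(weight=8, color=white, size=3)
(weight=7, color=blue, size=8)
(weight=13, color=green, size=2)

Group A, Group A, Group B, Group A

The common property of the 'Group A' items is: size ≤ 4. No 'Group B' item has it.
(weight=16, color=blue, size=3): size = 3, satisfies this → Group A.
(weight=8, color=white, size=3): size = 3, satisfies this → Group A.
(weight=7, color=blue, size=8): size = 8, does not satisfy this → Group B.
(weight=13, color=green, size=2): size = 2, satisfies this → Group A.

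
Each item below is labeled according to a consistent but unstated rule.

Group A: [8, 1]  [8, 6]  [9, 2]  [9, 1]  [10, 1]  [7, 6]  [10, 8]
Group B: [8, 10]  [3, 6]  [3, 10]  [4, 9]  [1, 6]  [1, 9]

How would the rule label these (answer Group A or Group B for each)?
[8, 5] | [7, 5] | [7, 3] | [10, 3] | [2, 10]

'Group A' ⟺ first > second.
[8, 5] → 8 > 5 → Group A. [7, 5] → 7 > 5 → Group A. [7, 3] → 7 > 3 → Group A. [10, 3] → 10 > 3 → Group A. [2, 10] → 2 < 10 → Group B.

Group A, Group A, Group A, Group A, Group B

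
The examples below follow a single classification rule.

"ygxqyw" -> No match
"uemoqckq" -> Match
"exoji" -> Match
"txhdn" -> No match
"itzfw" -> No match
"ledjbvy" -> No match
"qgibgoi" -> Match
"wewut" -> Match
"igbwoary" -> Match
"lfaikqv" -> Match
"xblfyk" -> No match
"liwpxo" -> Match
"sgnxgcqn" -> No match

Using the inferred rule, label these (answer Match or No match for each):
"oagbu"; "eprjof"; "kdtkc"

Match, Match, No match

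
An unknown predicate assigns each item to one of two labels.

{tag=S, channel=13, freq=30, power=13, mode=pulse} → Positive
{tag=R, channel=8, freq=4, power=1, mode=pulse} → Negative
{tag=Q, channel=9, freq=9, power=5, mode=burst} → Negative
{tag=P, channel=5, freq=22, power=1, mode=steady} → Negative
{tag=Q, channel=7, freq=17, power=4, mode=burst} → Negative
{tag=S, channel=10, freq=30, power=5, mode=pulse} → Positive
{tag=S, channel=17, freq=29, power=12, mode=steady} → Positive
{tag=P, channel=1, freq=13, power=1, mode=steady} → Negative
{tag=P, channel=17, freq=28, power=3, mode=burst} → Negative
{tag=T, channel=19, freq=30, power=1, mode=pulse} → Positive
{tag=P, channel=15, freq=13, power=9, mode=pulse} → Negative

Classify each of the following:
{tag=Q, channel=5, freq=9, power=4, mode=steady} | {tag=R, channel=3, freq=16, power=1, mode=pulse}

Negative, Negative

The rule appears to be: freq ≥ 29.
{tag=Q, channel=5, freq=9, power=4, mode=steady}: freq = 9 — does not satisfy this, so Negative. {tag=R, channel=3, freq=16, power=1, mode=pulse}: freq = 16 — does not satisfy this, so Negative.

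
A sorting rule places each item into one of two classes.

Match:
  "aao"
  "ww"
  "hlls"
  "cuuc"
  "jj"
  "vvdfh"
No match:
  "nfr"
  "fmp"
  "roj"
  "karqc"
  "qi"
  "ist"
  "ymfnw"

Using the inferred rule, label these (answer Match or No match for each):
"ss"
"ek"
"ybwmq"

Match, No match, No match

Every 'Match' example satisfies: has a double letter. None of the 'No match' examples do.
"ss": 'ss' doubled — passes, so Match.
"ek": no doubled letter — fails the rule, so No match.
"ybwmq": no doubled letter — fails the rule, so No match.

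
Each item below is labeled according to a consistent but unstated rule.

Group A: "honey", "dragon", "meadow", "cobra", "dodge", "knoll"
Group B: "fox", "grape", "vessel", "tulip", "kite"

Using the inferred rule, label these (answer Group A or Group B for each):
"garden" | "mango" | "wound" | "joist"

Group B, Group A, Group A, Group A

The simplest hypothesis consistent with all the labels is: length ≥ 4 AND contains 'o'.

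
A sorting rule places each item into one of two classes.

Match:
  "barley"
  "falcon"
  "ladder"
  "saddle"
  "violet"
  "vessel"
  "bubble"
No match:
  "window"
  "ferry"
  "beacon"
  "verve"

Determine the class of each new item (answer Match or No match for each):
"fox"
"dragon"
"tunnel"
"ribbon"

No match, No match, Match, No match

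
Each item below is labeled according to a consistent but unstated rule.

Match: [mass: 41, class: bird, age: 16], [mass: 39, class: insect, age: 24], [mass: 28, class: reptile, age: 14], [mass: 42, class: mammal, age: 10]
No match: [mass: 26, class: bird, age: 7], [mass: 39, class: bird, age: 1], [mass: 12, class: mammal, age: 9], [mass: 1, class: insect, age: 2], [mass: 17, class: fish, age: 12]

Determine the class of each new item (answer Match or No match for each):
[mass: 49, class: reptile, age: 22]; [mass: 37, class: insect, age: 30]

Match, Match

Every 'Match' example satisfies: mass ≥ 26 AND age ≥ 9. None of the 'No match' examples do.
[mass: 49, class: reptile, age: 22]: Match (mass = 49, age = 22).
[mass: 37, class: insect, age: 30]: Match (mass = 37, age = 30).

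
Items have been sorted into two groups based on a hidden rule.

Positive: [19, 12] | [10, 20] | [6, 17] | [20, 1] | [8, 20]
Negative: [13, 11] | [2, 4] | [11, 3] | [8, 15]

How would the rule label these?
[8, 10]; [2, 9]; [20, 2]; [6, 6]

Negative, Negative, Positive, Negative

All 'Positive' examples share one property — max ≥ 17 — and every 'Negative' example lacks it.
[8, 10] → max 10 → Negative. [2, 9] → max 9 → Negative. [20, 2] → max 20 → Positive. [6, 6] → max 6 → Negative.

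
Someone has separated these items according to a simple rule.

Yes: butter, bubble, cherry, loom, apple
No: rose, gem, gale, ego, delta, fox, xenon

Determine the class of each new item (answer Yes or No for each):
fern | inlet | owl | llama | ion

No, No, No, Yes, No

One predicate separates the groups cleanly: has a double letter.
No: fern, since no doubled letter. No: inlet, since no doubled letter. No: owl, since no doubled letter. Yes: llama, since 'll' doubled. No: ion, since no doubled letter.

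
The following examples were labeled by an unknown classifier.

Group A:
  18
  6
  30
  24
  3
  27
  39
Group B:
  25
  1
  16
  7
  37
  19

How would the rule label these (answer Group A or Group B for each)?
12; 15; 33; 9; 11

Group A, Group A, Group A, Group A, Group B

Rule: multiple of 3. This holds for each 'Group A' example and fails for each 'Group B' one.
12: 12 = 3·4, fits → Group A. 15: 15 = 3·5, fits → Group A. 33: 33 = 3·11, fits → Group A. 9: 9 = 3·3, fits → Group A. 11: 11 = 3·3 + 2, does not pass → Group B.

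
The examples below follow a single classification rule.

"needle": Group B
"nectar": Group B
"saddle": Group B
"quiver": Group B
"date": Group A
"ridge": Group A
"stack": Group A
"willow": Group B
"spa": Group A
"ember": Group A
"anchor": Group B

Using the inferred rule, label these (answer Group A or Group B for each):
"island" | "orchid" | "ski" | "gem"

The rule appears to be: length ≤ 5.
"island": Group B (length 6).
"orchid": Group B (length 6).
"ski": Group A (length 3).
"gem": Group A (length 3).

Group B, Group B, Group A, Group A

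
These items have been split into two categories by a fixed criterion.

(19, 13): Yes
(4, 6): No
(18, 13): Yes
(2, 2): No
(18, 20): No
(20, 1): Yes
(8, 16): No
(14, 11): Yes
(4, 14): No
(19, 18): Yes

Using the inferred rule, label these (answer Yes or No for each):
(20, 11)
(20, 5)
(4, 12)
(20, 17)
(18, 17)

Every 'Yes' example satisfies: first > second. None of the 'No' examples do.
(20, 11): 20 > 11, fits → Yes. (20, 5): 20 > 5, fits → Yes. (4, 12): 4 < 12, does not pass → No. (20, 17): 20 > 17, fits → Yes. (18, 17): 18 > 17, fits → Yes.

Yes, Yes, No, Yes, Yes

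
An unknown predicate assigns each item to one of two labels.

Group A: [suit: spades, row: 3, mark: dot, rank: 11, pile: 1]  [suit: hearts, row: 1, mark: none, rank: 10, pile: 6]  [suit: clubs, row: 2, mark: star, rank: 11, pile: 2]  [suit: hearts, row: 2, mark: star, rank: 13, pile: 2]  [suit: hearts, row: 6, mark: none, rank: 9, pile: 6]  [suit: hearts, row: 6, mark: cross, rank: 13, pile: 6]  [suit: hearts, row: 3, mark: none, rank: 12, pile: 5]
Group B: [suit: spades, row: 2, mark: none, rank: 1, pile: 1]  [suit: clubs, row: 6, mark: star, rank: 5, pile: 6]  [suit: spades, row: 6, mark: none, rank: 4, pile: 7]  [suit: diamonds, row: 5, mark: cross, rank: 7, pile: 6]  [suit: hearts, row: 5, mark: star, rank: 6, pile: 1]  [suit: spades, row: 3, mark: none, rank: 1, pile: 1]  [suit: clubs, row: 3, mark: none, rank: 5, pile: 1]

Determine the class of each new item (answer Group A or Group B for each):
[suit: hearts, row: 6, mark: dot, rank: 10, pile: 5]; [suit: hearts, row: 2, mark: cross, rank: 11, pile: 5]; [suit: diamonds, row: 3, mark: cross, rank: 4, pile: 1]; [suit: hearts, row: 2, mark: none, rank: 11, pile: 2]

The classifier is using: rank ≥ 9.
Group A: [suit: hearts, row: 6, mark: dot, rank: 10, pile: 5], since rank = 10.
Group A: [suit: hearts, row: 2, mark: cross, rank: 11, pile: 5], since rank = 11.
Group B: [suit: diamonds, row: 3, mark: cross, rank: 4, pile: 1], since rank = 4.
Group A: [suit: hearts, row: 2, mark: none, rank: 11, pile: 2], since rank = 11.

Group A, Group A, Group B, Group A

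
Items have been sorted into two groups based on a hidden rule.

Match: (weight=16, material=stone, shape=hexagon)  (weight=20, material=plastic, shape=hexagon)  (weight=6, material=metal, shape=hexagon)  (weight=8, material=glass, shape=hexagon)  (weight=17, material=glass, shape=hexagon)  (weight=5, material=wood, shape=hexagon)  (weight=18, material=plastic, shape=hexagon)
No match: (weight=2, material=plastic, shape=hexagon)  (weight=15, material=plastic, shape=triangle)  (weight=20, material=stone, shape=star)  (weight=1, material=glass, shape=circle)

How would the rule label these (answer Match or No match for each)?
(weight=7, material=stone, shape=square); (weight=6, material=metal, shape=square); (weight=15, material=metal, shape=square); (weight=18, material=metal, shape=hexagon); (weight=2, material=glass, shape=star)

No match, No match, No match, Match, No match

One predicate separates the groups cleanly: shape is hexagon AND weight ≥ 5.
(weight=7, material=stone, shape=square): No match (shape is square, weight = 7).
(weight=6, material=metal, shape=square): No match (shape is square, weight = 6).
(weight=15, material=metal, shape=square): No match (shape is square, weight = 15).
(weight=18, material=metal, shape=hexagon): Match (shape is hexagon, weight = 18).
(weight=2, material=glass, shape=star): No match (shape is star, weight = 2).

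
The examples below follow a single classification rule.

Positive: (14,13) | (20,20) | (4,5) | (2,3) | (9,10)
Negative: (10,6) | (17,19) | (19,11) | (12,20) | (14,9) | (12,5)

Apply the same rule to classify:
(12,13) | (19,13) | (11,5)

Positive, Negative, Negative

The pattern is that an item is 'Positive' exactly when: |first − second| ≤ 1.
(12,13) — |12−13| = 1, hence Positive.
(19,13) — |19−13| = 6, hence Negative.
(11,5) — |11−5| = 6, hence Negative.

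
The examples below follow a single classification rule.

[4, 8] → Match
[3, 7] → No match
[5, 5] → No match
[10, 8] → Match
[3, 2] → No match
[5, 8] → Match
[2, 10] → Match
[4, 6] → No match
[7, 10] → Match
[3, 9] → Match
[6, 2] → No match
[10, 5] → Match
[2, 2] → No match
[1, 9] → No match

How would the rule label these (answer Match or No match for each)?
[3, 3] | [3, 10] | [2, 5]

One predicate separates the groups cleanly: sum ≥ 12.
[3, 3]: 3+3 = 6 — doesn't match, so No match.
[3, 10]: 3+10 = 13 — has this property, so Match.
[2, 5]: 2+5 = 7 — doesn't match, so No match.

No match, Match, No match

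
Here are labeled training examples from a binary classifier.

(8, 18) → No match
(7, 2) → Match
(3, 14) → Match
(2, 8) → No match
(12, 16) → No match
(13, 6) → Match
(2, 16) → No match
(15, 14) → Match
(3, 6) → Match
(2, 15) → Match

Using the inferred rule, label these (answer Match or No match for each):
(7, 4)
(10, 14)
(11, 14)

Match, No match, Match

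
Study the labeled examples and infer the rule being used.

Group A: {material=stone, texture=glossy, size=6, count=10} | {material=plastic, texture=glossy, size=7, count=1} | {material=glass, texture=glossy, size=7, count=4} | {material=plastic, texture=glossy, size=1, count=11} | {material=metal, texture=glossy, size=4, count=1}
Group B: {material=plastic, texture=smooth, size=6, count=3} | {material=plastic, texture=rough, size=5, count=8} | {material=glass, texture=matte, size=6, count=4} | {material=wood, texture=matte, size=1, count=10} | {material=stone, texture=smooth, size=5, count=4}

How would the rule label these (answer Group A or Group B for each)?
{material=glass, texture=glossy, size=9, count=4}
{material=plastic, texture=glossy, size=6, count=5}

Group A, Group A

The classifier is using: texture is glossy.
{material=glass, texture=glossy, size=9, count=4}: texture is glossy, fits → Group A.
{material=plastic, texture=glossy, size=6, count=5}: texture is glossy, fits → Group A.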